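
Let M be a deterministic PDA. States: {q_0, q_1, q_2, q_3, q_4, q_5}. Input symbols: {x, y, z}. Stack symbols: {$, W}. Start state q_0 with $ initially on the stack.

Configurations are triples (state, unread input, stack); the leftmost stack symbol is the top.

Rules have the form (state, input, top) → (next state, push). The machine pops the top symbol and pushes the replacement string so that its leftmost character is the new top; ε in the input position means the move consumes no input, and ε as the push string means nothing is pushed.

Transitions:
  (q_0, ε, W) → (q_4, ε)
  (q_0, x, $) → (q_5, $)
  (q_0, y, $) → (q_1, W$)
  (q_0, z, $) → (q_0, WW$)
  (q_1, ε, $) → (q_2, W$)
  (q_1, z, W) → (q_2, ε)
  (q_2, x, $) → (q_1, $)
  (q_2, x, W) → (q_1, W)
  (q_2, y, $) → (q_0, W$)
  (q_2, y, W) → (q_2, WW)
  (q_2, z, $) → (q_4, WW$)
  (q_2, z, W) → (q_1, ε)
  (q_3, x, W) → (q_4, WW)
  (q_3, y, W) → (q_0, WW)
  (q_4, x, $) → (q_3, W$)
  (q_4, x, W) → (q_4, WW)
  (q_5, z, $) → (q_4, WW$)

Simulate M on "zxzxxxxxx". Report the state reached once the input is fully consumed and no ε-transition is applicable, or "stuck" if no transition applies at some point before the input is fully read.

(q_0, zxzxxxxxx, $)
  read z, top $: go to q_0, push WW$ → (q_0, xzxxxxxx, WW$)
  ε-move, top W: go to q_4, push ε → (q_4, xzxxxxxx, W$)
  read x, top W: go to q_4, push WW → (q_4, zxxxxxx, WW$)
No transition for (q_4, z, top W); M blocks with input zxxxxxx remaining.

stuck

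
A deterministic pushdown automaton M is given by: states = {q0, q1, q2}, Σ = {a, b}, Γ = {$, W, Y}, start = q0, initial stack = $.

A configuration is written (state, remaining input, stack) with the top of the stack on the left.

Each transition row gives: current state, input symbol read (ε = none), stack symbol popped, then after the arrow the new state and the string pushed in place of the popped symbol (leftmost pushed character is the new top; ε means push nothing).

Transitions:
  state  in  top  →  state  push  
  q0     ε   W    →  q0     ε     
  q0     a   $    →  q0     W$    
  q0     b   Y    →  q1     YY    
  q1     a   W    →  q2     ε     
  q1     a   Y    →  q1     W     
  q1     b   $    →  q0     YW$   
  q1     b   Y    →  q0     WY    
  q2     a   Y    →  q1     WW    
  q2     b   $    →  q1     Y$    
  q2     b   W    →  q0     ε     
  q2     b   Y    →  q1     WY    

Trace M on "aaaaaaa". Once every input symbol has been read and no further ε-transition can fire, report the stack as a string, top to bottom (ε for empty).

$

(q0, aaaaaaa, $)
  read a, top $: go to q0, push W$ → (q0, aaaaaa, W$)
  ε-move, top W: go to q0, push ε → (q0, aaaaaa, $)
  read a, top $: go to q0, push W$ → (q0, aaaaa, W$)
  ε-move, top W: go to q0, push ε → (q0, aaaaa, $)
  read a, top $: go to q0, push W$ → (q0, aaaa, W$)
  ε-move, top W: go to q0, push ε → (q0, aaaa, $)
  read a, top $: go to q0, push W$ → (q0, aaa, W$)
  ε-move, top W: go to q0, push ε → (q0, aaa, $)
  read a, top $: go to q0, push W$ → (q0, aa, W$)
  ε-move, top W: go to q0, push ε → (q0, aa, $)
  read a, top $: go to q0, push W$ → (q0, a, W$)
  ε-move, top W: go to q0, push ε → (q0, a, $)
  read a, top $: go to q0, push W$ → (q0, ε, W$)
  ε-move, top W: go to q0, push ε → (q0, ε, $)
All input consumed in state q0 with stack $.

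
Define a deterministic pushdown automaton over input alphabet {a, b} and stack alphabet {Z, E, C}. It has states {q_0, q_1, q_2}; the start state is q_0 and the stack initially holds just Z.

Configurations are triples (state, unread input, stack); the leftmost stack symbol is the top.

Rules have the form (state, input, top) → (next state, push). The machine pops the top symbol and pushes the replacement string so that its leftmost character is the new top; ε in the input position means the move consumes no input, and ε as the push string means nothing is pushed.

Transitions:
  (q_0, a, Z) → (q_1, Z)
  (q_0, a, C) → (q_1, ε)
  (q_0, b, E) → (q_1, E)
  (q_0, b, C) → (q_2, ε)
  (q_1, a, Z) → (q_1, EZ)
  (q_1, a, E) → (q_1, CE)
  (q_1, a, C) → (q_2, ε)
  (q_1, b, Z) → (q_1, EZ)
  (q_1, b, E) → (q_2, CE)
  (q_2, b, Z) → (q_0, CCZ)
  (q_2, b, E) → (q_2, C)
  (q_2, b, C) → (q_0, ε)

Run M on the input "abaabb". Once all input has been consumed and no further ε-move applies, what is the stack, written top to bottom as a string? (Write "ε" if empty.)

Z

(q_0, abaabb, Z)
  read a, top Z: go to q_1, push Z → (q_1, baabb, Z)
  read b, top Z: go to q_1, push EZ → (q_1, aabb, EZ)
  read a, top E: go to q_1, push CE → (q_1, abb, CEZ)
  read a, top C: go to q_2, push ε → (q_2, bb, EZ)
  read b, top E: go to q_2, push C → (q_2, b, CZ)
  read b, top C: go to q_0, push ε → (q_0, ε, Z)
All input consumed in state q_0 with stack Z.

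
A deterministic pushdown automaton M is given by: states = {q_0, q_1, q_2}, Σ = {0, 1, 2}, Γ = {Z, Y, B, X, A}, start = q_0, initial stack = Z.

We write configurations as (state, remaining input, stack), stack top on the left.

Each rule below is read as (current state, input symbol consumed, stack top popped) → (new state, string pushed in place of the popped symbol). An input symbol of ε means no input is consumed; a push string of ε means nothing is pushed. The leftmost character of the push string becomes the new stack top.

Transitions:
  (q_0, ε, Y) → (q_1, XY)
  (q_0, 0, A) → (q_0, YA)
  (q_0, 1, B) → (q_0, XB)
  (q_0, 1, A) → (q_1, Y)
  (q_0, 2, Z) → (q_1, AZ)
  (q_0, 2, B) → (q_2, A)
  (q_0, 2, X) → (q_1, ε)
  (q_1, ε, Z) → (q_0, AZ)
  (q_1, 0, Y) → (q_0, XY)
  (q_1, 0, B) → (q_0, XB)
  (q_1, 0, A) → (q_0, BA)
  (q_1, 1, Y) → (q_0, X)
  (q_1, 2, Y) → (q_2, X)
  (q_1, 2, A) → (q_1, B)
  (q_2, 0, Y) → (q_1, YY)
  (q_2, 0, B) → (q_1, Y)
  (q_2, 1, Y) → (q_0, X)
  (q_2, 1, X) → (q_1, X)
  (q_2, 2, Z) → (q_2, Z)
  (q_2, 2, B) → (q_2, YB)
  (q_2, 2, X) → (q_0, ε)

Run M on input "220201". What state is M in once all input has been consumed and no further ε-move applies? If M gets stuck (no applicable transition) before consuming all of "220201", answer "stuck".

(q_0, 220201, Z) ⊢ (q_1, 20201, AZ) ⊢ (q_1, 0201, BZ) ⊢ (q_0, 201, XBZ) ⊢ (q_1, 01, BZ) ⊢ (q_0, 1, XBZ)
No transition for (q_0, 1, top X); M blocks with input 1 remaining.

stuck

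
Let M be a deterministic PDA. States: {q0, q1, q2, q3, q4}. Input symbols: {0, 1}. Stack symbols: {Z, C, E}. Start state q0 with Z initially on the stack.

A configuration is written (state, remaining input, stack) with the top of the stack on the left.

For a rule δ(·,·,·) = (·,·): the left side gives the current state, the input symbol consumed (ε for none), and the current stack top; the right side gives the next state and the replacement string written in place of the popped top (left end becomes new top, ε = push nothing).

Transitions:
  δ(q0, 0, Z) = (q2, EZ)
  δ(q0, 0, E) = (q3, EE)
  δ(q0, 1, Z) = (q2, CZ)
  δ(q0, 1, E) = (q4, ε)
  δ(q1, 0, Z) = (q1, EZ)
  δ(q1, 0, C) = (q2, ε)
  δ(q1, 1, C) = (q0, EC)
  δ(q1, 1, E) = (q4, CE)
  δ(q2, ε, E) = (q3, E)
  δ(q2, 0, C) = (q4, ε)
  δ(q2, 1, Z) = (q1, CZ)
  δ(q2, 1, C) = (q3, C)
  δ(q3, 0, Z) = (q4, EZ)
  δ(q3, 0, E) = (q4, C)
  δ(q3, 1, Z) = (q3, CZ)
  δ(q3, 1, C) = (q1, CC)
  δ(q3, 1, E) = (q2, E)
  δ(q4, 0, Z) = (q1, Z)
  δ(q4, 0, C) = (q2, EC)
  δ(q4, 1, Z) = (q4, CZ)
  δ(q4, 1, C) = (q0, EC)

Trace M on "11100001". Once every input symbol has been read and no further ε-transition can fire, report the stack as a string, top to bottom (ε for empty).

(q0, 11100001, Z)
  read 1, top Z: go to q2, push CZ → (q2, 1100001, CZ)
  read 1, top C: go to q3, push C → (q3, 100001, CZ)
  read 1, top C: go to q1, push CC → (q1, 00001, CCZ)
  read 0, top C: go to q2, push ε → (q2, 0001, CZ)
  read 0, top C: go to q4, push ε → (q4, 001, Z)
  read 0, top Z: go to q1, push Z → (q1, 01, Z)
  read 0, top Z: go to q1, push EZ → (q1, 1, EZ)
  read 1, top E: go to q4, push CE → (q4, ε, CEZ)
All input consumed in state q4 with stack CEZ.

CEZ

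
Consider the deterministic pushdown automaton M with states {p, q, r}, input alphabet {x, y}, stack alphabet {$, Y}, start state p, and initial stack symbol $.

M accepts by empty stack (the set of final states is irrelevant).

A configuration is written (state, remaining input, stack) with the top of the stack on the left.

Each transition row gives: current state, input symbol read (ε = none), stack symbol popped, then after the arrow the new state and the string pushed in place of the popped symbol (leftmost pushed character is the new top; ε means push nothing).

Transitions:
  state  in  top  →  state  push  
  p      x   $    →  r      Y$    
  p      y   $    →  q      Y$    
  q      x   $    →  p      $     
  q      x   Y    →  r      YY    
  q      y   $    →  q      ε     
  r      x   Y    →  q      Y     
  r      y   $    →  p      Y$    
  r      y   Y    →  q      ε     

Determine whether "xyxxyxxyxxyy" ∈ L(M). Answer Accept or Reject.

Accept

(p, xyxxyxxyxxyy, $) ⊢ (r, yxxyxxyxxyy, Y$) ⊢ (q, xxyxxyxxyy, $) ⊢ (p, xyxxyxxyy, $) ⊢ (r, yxxyxxyy, Y$) ⊢ (q, xxyxxyy, $) ⊢ (p, xyxxyy, $) ⊢ (r, yxxyy, Y$) ⊢ (q, xxyy, $) ⊢ (p, xyy, $) ⊢ (r, yy, Y$) ⊢ (q, y, $) ⊢ (q, ε, ε)
All input consumed and the stack is empty.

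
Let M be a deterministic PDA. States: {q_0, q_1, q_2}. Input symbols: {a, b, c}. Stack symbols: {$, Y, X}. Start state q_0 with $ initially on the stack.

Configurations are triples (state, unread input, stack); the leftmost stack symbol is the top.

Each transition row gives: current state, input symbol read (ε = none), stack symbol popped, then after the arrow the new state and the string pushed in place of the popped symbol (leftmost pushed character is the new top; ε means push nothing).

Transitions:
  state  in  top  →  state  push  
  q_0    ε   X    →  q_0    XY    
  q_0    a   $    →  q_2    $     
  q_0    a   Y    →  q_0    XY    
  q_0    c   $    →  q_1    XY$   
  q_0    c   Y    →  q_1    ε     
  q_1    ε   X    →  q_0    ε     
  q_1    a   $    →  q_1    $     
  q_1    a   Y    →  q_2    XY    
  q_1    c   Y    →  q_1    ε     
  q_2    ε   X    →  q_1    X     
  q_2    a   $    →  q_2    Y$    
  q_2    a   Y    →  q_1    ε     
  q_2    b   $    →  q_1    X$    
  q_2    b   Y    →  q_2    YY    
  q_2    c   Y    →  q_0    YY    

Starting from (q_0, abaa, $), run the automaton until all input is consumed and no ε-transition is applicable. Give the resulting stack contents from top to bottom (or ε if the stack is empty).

(q_0, abaa, $) ⊢ (q_2, baa, $) ⊢ (q_1, aa, X$) ⊢ (q_0, aa, $) ⊢ (q_2, a, $) ⊢ (q_2, ε, Y$)
All input consumed in state q_2 with stack Y$.

Y$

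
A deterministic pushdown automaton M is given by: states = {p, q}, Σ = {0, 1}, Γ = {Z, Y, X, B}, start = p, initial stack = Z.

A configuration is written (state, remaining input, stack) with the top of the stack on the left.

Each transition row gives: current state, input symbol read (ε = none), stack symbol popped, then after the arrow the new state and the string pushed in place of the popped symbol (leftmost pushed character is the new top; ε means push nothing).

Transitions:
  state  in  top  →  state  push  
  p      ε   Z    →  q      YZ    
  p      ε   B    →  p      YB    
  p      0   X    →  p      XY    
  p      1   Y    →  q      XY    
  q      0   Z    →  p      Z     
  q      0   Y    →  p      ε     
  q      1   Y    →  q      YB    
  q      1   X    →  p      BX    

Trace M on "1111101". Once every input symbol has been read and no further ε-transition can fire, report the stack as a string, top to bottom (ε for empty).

(p, 1111101, Z) ⊢ (q, 1111101, YZ) ⊢ (q, 111101, YBZ) ⊢ (q, 11101, YBBZ) ⊢ (q, 1101, YBBBZ) ⊢ (q, 101, YBBBBZ) ⊢ (q, 01, YBBBBBZ) ⊢ (p, 1, BBBBBZ) ⊢ (p, 1, YBBBBBZ) ⊢ (q, ε, XYBBBBBZ)
All input consumed in state q with stack XYBBBBBZ.

XYBBBBBZ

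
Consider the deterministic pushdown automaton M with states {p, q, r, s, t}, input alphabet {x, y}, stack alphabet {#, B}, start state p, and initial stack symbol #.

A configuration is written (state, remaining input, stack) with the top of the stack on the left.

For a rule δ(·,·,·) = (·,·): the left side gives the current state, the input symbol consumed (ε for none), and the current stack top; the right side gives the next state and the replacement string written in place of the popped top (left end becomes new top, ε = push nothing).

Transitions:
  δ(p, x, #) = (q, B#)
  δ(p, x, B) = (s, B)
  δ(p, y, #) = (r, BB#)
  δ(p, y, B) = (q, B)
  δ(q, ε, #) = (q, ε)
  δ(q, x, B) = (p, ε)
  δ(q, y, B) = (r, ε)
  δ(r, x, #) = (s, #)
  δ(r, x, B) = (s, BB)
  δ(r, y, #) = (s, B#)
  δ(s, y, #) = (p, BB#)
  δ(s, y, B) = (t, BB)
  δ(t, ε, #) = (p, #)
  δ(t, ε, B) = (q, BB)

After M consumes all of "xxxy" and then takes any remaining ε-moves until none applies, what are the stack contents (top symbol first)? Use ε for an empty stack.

#

(p, xxxy, #)
  read x, top #: go to q, push B# → (q, xxy, B#)
  read x, top B: go to p, push ε → (p, xy, #)
  read x, top #: go to q, push B# → (q, y, B#)
  read y, top B: go to r, push ε → (r, ε, #)
All input consumed in state r with stack #.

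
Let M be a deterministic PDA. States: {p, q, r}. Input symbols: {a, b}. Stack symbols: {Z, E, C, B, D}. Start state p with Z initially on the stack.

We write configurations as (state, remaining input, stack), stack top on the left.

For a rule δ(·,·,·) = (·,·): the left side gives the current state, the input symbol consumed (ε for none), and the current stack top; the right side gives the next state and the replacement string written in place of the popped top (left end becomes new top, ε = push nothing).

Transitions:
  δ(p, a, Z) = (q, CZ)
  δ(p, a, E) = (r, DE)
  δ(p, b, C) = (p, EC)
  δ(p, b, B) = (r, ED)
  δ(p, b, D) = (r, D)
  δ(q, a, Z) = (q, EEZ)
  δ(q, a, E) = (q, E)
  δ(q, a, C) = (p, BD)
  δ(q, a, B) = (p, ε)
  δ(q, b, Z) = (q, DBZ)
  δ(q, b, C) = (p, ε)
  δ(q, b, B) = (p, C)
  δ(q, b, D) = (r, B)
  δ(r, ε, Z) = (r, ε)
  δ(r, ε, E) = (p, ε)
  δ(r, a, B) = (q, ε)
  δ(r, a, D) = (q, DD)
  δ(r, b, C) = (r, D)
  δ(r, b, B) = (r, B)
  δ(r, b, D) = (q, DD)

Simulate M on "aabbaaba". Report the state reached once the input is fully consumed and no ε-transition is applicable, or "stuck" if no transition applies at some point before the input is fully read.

(p, aabbaaba, Z)
  read a, top Z: go to q, push CZ → (q, abbaaba, CZ)
  read a, top C: go to p, push BD → (p, bbaaba, BDZ)
  read b, top B: go to r, push ED → (r, baaba, EDDZ)
  ε-move, top E: go to p, push ε → (p, baaba, DDZ)
  read b, top D: go to r, push D → (r, aaba, DDZ)
  read a, top D: go to q, push DD → (q, aba, DDDZ)
No transition for (q, a, top D); M blocks with input aba remaining.

stuck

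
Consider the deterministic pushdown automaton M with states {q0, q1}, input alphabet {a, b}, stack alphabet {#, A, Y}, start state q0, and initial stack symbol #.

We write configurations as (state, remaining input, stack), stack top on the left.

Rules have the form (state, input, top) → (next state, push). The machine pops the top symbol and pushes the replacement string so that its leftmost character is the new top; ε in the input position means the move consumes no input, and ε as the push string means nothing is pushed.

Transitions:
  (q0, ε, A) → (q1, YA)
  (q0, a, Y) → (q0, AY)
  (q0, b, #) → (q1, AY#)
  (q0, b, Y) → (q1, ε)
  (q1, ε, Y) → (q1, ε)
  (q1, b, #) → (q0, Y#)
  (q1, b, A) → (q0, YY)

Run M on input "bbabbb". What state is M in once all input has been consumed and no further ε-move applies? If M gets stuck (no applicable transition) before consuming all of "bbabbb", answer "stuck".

(q0, bbabbb, #)
  read b, top #: go to q1, push AY# → (q1, babbb, AY#)
  read b, top A: go to q0, push YY → (q0, abbb, YYY#)
  read a, top Y: go to q0, push AY → (q0, bbb, AYYY#)
  ε-move, top A: go to q1, push YA → (q1, bbb, YAYYY#)
  ε-move, top Y: go to q1, push ε → (q1, bbb, AYYY#)
  read b, top A: go to q0, push YY → (q0, bb, YYYYY#)
  read b, top Y: go to q1, push ε → (q1, b, YYYY#)
  ε-move, top Y: go to q1, push ε → (q1, b, YYY#)
  ε-move, top Y: go to q1, push ε → (q1, b, YY#)
  ε-move, top Y: go to q1, push ε → (q1, b, Y#)
  ε-move, top Y: go to q1, push ε → (q1, b, #)
  read b, top #: go to q0, push Y# → (q0, ε, Y#)
All input consumed; M is in state q0.

q0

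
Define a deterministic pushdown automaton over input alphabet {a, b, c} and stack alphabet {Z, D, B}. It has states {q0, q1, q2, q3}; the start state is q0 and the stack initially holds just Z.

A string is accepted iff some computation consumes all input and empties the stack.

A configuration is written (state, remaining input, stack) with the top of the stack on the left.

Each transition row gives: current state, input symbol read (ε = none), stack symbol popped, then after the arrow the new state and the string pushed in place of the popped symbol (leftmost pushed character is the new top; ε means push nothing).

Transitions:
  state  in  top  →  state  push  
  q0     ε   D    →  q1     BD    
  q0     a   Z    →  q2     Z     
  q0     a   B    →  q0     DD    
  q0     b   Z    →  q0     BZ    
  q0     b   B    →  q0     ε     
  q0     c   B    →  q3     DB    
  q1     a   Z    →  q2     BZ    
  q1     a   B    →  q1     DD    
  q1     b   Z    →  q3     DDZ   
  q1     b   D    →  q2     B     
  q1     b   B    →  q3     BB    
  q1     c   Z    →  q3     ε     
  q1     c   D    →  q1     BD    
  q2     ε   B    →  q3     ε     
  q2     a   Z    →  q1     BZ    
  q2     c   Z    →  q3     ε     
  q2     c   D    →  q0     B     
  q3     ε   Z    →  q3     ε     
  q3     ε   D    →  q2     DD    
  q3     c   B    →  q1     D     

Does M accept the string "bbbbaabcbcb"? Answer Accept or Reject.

(q0, bbbbaabcbcb, Z) ⊢ (q0, bbbaabcbcb, BZ) ⊢ (q0, bbaabcbcb, Z) ⊢ (q0, baabcbcb, BZ) ⊢ (q0, aabcbcb, Z) ⊢ (q2, abcbcb, Z) ⊢ (q1, bcbcb, BZ) ⊢ (q3, cbcb, BBZ) ⊢ (q1, bcb, DBZ) ⊢ (q2, cb, BBZ) ⊢ (q3, cb, BZ) ⊢ (q1, b, DZ) ⊢ (q2, ε, BZ) ⊢ (q3, ε, Z) ⊢ (q3, ε, ε)
All input consumed and the stack is empty.

Accept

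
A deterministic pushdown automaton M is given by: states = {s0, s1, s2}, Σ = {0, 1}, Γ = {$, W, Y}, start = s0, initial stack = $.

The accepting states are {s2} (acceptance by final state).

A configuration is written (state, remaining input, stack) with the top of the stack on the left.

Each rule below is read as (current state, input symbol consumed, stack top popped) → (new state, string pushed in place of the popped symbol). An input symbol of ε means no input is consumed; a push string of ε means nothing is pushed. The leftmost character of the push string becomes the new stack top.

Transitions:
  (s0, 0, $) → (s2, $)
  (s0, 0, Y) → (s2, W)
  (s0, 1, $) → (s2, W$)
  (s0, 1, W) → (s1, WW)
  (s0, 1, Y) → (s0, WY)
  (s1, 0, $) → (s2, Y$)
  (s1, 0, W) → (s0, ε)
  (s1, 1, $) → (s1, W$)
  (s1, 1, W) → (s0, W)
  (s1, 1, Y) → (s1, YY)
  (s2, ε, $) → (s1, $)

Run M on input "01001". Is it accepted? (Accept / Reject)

(s0, 01001, $) ⊢ (s2, 1001, $) ⊢ (s1, 1001, $) ⊢ (s1, 001, W$) ⊢ (s0, 01, $) ⊢ (s2, 1, $) ⊢ (s1, 1, $) ⊢ (s1, ε, W$)
All input consumed; state s1 ∉ F and no further ε-move applies.

Reject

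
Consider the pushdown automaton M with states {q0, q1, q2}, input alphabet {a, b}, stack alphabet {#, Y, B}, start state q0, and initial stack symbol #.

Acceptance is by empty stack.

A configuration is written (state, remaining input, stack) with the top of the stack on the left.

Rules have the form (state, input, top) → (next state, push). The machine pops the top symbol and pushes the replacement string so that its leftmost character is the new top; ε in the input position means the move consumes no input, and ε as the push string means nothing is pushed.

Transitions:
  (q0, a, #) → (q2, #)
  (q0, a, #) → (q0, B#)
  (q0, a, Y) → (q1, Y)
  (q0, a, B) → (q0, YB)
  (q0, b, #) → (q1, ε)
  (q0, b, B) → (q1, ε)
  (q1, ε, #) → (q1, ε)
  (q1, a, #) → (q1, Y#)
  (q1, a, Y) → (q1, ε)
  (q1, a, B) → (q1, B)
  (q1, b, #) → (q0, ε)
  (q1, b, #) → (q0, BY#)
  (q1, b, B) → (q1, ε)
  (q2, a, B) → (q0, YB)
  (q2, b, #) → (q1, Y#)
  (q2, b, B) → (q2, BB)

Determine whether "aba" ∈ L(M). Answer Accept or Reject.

Accept

One accepting computation: (q0, aba, #) ⊢ (q2, ba, #) ⊢ (q1, a, Y#) ⊢ (q1, ε, #) ⊢ (q1, ε, ε)
All input consumed and the stack is empty.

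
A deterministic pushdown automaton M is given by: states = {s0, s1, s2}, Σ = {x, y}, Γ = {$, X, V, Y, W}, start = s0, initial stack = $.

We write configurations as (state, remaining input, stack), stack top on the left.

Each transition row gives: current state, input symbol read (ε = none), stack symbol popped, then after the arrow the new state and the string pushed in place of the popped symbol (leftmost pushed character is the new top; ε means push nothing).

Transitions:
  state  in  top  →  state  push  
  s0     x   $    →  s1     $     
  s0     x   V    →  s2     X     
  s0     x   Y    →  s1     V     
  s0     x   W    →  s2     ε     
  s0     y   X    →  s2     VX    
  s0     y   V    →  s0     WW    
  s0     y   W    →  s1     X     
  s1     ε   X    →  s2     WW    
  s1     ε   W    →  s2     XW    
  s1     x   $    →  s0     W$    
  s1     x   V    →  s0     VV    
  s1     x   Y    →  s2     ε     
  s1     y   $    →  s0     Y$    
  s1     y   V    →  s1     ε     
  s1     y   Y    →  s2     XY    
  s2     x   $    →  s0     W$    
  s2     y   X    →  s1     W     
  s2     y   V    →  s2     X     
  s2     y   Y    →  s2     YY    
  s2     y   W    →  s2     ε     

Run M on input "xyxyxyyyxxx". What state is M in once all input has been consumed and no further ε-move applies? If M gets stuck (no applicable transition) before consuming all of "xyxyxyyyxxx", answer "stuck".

(s0, xyxyxyyyxxx, $)
  read x, top $: go to s1, push $ → (s1, yxyxyyyxxx, $)
  read y, top $: go to s0, push Y$ → (s0, xyxyyyxxx, Y$)
  read x, top Y: go to s1, push V → (s1, yxyyyxxx, V$)
  read y, top V: go to s1, push ε → (s1, xyyyxxx, $)
  read x, top $: go to s0, push W$ → (s0, yyyxxx, W$)
  read y, top W: go to s1, push X → (s1, yyxxx, X$)
  ε-move, top X: go to s2, push WW → (s2, yyxxx, WW$)
  read y, top W: go to s2, push ε → (s2, yxxx, W$)
  read y, top W: go to s2, push ε → (s2, xxx, $)
  read x, top $: go to s0, push W$ → (s0, xx, W$)
  read x, top W: go to s2, push ε → (s2, x, $)
  read x, top $: go to s0, push W$ → (s0, ε, W$)
All input consumed; M is in state s0.

s0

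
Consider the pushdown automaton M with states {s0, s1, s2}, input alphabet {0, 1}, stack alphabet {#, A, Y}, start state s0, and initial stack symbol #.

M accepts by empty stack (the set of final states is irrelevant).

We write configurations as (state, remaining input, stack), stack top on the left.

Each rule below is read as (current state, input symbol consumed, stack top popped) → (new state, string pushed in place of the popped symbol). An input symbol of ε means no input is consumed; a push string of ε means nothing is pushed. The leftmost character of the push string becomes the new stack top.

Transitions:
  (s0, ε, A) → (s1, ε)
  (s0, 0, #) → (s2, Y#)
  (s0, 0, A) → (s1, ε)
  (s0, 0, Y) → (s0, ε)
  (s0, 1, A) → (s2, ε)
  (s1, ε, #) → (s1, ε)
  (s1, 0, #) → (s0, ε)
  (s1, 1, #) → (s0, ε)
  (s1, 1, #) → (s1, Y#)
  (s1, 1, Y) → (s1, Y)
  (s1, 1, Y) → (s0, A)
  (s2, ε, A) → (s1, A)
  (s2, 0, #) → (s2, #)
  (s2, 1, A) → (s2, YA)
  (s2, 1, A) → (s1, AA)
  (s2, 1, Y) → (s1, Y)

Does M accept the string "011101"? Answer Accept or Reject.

Accept

One accepting computation: (s0, 011101, #) ⊢ (s2, 11101, Y#) ⊢ (s1, 1101, Y#) ⊢ (s1, 101, Y#) ⊢ (s0, 01, A#) ⊢ (s1, 1, #) ⊢ (s0, ε, ε)
All input consumed and the stack is empty.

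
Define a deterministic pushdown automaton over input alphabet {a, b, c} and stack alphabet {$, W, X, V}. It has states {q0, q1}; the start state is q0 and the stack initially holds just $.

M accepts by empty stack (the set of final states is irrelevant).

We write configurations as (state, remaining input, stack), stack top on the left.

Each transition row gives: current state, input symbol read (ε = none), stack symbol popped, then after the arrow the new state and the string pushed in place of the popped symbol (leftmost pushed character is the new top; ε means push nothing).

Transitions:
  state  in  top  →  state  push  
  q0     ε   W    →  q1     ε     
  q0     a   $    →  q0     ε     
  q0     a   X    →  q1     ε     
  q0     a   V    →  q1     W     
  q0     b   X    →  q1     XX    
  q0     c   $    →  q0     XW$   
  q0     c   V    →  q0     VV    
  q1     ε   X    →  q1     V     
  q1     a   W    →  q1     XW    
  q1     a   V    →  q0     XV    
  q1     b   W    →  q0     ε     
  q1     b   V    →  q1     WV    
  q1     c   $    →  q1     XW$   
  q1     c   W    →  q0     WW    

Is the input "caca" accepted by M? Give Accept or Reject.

(q0, caca, $)
  read c, top $: go to q0, push XW$ → (q0, aca, XW$)
  read a, top X: go to q1, push ε → (q1, ca, W$)
  read c, top W: go to q0, push WW → (q0, a, WW$)
  ε-move, top W: go to q1, push ε → (q1, a, W$)
  read a, top W: go to q1, push XW → (q1, ε, XW$)
  ε-move, top X: go to q1, push V → (q1, ε, VW$)
All input consumed; stack is VW$, not empty, and no further ε-move applies.

Reject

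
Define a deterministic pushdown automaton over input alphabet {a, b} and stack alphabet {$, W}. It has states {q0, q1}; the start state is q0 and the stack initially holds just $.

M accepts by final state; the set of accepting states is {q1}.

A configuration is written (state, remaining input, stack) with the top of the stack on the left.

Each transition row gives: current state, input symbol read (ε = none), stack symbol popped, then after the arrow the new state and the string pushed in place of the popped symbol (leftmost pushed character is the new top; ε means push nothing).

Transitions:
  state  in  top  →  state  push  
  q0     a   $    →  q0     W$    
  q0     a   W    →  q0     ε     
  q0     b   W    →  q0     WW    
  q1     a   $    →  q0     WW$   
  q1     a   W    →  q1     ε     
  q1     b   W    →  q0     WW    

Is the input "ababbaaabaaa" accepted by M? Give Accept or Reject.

(q0, ababbaaabaaa, $)
  read a, top $: go to q0, push W$ → (q0, babbaaabaaa, W$)
  read b, top W: go to q0, push WW → (q0, abbaaabaaa, WW$)
  read a, top W: go to q0, push ε → (q0, bbaaabaaa, W$)
  read b, top W: go to q0, push WW → (q0, baaabaaa, WW$)
  read b, top W: go to q0, push WW → (q0, aaabaaa, WWW$)
  read a, top W: go to q0, push ε → (q0, aabaaa, WW$)
  read a, top W: go to q0, push ε → (q0, abaaa, W$)
  read a, top W: go to q0, push ε → (q0, baaa, $)
No transition applies at (q0, baaa, $); input not fully consumed.

Reject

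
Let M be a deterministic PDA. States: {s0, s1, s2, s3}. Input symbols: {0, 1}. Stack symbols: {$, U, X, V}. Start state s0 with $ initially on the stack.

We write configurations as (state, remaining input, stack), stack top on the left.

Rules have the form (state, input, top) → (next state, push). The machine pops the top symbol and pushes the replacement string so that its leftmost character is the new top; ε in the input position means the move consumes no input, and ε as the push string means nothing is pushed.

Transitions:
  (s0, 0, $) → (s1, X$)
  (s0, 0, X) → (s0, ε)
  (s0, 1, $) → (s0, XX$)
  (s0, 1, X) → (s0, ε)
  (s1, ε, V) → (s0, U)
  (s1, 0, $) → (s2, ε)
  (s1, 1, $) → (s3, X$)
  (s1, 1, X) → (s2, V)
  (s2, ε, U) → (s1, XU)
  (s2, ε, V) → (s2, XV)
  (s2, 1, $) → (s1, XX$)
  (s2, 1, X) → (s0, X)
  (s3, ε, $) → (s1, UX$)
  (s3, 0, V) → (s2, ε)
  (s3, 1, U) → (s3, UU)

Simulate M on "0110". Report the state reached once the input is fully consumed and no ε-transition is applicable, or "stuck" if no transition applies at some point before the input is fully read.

s0

(s0, 0110, $) ⊢ (s1, 110, X$) ⊢ (s2, 10, V$) ⊢ (s2, 10, XV$) ⊢ (s0, 0, XV$) ⊢ (s0, ε, V$)
All input consumed; M is in state s0.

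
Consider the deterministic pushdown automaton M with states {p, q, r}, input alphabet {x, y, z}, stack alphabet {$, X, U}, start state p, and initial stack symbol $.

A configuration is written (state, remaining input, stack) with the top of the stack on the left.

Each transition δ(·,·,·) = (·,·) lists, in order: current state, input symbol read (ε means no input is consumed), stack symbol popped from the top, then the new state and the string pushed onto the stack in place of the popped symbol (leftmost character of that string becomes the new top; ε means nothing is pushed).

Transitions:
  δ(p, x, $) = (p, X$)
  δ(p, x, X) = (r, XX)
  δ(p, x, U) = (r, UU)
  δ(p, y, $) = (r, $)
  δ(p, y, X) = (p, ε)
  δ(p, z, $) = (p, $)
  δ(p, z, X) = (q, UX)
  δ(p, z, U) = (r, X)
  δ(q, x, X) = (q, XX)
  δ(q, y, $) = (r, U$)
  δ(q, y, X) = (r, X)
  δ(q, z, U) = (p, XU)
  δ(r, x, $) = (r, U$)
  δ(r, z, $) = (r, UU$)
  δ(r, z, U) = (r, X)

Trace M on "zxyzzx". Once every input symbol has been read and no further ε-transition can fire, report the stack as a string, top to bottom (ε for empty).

X$

(p, zxyzzx, $)
  read z, top $: go to p, push $ → (p, xyzzx, $)
  read x, top $: go to p, push X$ → (p, yzzx, X$)
  read y, top X: go to p, push ε → (p, zzx, $)
  read z, top $: go to p, push $ → (p, zx, $)
  read z, top $: go to p, push $ → (p, x, $)
  read x, top $: go to p, push X$ → (p, ε, X$)
All input consumed in state p with stack X$.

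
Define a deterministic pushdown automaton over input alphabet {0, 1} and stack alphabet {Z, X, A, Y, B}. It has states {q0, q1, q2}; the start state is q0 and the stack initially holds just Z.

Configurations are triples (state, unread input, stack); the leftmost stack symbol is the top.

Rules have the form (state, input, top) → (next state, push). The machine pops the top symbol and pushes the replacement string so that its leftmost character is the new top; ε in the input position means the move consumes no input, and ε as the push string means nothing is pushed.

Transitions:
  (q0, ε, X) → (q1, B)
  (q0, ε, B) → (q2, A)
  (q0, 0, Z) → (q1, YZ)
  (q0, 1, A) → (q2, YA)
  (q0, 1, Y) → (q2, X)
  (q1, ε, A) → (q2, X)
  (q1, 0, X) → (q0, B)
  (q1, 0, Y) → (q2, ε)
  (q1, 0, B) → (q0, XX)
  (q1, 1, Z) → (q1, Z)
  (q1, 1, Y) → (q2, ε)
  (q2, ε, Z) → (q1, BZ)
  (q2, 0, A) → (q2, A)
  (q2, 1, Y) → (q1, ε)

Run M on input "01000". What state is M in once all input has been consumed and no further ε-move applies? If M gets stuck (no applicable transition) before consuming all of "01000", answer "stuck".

(q0, 01000, Z)
  read 0, top Z: go to q1, push YZ → (q1, 1000, YZ)
  read 1, top Y: go to q2, push ε → (q2, 000, Z)
  ε-move, top Z: go to q1, push BZ → (q1, 000, BZ)
  read 0, top B: go to q0, push XX → (q0, 00, XXZ)
  ε-move, top X: go to q1, push B → (q1, 00, BXZ)
  read 0, top B: go to q0, push XX → (q0, 0, XXXZ)
  ε-move, top X: go to q1, push B → (q1, 0, BXXZ)
  read 0, top B: go to q0, push XX → (q0, ε, XXXXZ)
  ε-move, top X: go to q1, push B → (q1, ε, BXXXZ)
All input consumed; M is in state q1.

q1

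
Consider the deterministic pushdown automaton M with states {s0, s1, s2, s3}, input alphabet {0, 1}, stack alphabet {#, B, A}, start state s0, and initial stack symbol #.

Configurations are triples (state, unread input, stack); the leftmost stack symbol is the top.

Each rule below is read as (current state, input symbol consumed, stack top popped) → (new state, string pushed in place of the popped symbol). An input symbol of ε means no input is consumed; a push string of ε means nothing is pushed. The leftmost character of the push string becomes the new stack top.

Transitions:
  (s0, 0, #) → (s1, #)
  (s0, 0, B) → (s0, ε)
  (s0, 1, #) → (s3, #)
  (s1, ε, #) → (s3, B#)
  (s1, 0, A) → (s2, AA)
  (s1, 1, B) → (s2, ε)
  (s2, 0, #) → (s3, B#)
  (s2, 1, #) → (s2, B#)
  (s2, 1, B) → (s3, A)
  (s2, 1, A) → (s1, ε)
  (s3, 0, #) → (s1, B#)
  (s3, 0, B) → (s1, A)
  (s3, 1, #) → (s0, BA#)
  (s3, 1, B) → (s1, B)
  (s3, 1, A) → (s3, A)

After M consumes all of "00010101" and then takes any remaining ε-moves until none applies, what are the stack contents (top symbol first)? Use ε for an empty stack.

A#

(s0, 00010101, #)
  read 0, top #: go to s1, push # → (s1, 0010101, #)
  ε-move, top #: go to s3, push B# → (s3, 0010101, B#)
  read 0, top B: go to s1, push A → (s1, 010101, A#)
  read 0, top A: go to s2, push AA → (s2, 10101, AA#)
  read 1, top A: go to s1, push ε → (s1, 0101, A#)
  read 0, top A: go to s2, push AA → (s2, 101, AA#)
  read 1, top A: go to s1, push ε → (s1, 01, A#)
  read 0, top A: go to s2, push AA → (s2, 1, AA#)
  read 1, top A: go to s1, push ε → (s1, ε, A#)
All input consumed in state s1 with stack A#.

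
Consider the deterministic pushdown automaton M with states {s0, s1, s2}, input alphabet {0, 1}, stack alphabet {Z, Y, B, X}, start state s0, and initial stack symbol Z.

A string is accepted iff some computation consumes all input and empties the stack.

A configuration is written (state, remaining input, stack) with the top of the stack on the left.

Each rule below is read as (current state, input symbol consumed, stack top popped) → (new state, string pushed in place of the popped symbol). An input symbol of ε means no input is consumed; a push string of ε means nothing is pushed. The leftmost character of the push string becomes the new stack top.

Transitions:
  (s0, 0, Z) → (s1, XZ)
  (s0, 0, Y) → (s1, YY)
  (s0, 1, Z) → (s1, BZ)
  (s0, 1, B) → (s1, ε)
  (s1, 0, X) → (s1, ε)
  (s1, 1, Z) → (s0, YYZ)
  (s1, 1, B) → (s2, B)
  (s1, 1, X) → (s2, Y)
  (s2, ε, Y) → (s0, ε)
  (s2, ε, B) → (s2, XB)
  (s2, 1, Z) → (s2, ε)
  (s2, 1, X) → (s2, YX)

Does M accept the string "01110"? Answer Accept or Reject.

(s0, 01110, Z)
  read 0, top Z: go to s1, push XZ → (s1, 1110, XZ)
  read 1, top X: go to s2, push Y → (s2, 110, YZ)
  ε-move, top Y: go to s0, push ε → (s0, 110, Z)
  read 1, top Z: go to s1, push BZ → (s1, 10, BZ)
  read 1, top B: go to s2, push B → (s2, 0, BZ)
  ε-move, top B: go to s2, push XB → (s2, 0, XBZ)
No transition applies at (s2, 0, XBZ); input not fully consumed.

Reject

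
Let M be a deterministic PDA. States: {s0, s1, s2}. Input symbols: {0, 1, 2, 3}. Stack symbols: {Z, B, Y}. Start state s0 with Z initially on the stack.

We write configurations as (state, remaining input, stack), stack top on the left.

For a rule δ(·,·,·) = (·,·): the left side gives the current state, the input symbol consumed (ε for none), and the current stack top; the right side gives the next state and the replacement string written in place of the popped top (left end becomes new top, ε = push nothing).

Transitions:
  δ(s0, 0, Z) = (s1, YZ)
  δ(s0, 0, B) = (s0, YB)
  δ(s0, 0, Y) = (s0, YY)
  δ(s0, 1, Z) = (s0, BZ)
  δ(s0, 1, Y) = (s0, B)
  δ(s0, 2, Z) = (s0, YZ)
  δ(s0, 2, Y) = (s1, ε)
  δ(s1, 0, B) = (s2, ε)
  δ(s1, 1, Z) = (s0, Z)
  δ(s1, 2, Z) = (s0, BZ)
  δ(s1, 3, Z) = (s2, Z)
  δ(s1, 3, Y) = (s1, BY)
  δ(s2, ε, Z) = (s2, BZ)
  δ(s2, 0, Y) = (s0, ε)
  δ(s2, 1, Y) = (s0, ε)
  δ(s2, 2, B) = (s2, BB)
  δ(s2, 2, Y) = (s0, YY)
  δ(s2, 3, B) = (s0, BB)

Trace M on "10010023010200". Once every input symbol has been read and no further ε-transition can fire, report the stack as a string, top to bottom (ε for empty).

BZ

(s0, 10010023010200, Z)
  read 1, top Z: go to s0, push BZ → (s0, 0010023010200, BZ)
  read 0, top B: go to s0, push YB → (s0, 010023010200, YBZ)
  read 0, top Y: go to s0, push YY → (s0, 10023010200, YYBZ)
  read 1, top Y: go to s0, push B → (s0, 0023010200, BYBZ)
  read 0, top B: go to s0, push YB → (s0, 023010200, YBYBZ)
  read 0, top Y: go to s0, push YY → (s0, 23010200, YYBYBZ)
  read 2, top Y: go to s1, push ε → (s1, 3010200, YBYBZ)
  read 3, top Y: go to s1, push BY → (s1, 010200, BYBYBZ)
  read 0, top B: go to s2, push ε → (s2, 10200, YBYBZ)
  read 1, top Y: go to s0, push ε → (s0, 0200, BYBZ)
  read 0, top B: go to s0, push YB → (s0, 200, YBYBZ)
  read 2, top Y: go to s1, push ε → (s1, 00, BYBZ)
  read 0, top B: go to s2, push ε → (s2, 0, YBZ)
  read 0, top Y: go to s0, push ε → (s0, ε, BZ)
All input consumed in state s0 with stack BZ.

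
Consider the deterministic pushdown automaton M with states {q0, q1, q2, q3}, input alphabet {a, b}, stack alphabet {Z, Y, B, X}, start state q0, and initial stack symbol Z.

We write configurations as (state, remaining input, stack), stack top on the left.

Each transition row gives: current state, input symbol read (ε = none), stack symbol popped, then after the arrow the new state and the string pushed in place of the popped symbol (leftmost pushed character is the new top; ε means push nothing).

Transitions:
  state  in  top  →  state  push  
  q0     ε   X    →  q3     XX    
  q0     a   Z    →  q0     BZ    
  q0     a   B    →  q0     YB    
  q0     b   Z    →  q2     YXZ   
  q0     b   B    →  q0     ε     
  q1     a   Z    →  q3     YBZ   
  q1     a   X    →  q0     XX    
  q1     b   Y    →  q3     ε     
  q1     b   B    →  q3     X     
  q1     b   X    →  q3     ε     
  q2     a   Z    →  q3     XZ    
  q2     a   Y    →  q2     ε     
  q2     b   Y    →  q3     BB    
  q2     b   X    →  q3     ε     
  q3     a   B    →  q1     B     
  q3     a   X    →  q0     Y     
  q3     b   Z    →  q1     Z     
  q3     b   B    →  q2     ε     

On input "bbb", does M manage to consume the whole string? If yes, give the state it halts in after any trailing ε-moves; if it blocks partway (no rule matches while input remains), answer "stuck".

(q0, bbb, Z)
  read b, top Z: go to q2, push YXZ → (q2, bb, YXZ)
  read b, top Y: go to q3, push BB → (q3, b, BBXZ)
  read b, top B: go to q2, push ε → (q2, ε, BXZ)
All input consumed; M is in state q2.

q2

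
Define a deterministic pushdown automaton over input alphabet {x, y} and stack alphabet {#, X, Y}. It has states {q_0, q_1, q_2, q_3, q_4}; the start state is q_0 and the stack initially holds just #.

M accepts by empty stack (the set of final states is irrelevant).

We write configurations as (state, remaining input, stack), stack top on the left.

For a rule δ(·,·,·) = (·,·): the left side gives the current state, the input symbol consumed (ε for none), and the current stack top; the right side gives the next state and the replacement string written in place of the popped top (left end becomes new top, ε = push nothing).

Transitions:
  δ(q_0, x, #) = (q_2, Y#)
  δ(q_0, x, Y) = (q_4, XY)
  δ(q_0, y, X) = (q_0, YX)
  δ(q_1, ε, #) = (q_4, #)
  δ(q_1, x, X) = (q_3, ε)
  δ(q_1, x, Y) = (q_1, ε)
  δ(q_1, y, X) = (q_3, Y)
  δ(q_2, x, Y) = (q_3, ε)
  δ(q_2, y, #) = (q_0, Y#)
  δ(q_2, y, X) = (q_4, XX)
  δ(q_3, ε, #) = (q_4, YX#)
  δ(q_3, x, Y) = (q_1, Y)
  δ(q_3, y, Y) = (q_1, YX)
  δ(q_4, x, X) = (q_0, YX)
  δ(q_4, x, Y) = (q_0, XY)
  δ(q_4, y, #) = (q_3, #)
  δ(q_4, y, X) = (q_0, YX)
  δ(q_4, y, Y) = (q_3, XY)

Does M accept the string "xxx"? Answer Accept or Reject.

(q_0, xxx, #)
  read x, top #: go to q_2, push Y# → (q_2, xx, Y#)
  read x, top Y: go to q_3, push ε → (q_3, x, #)
  ε-move, top #: go to q_4, push YX# → (q_4, x, YX#)
  read x, top Y: go to q_0, push XY → (q_0, ε, XYX#)
All input consumed; stack is XYX#, not empty, and no further ε-move applies.

Reject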